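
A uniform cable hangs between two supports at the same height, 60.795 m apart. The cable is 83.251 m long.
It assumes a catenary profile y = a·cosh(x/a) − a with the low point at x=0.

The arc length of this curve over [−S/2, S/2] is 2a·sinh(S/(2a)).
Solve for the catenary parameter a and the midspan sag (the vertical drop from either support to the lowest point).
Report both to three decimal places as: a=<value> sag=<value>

a=21.466 sag=25.369

seed: a₀ = √(S³/(24(L−S))) = √(60.795³/(24·22.456)) = 20.418789
iter 1: u=1.488702  f(a)=+2.624e+00  f'(a)=-2.727e+00  a ← 20.418789 − (+2.624e+00/-2.727e+00) = 21.380874
iter 2: u=1.421715  f(a)=+1.968e-01  f'(a)=-2.332e+00  a ← 21.380874 − (+1.968e-01/-2.332e+00) = 21.465281
iter 3: u=1.416124  f(a)=+1.306e-03  f'(a)=-2.301e+00  a ← 21.465281 − (+1.306e-03/-2.301e+00) = 21.465849
iter 4: u=1.416087  f(a)=+5.839e-08  f'(a)=-2.301e+00  a ← 21.465849 − (+5.839e-08/-2.301e+00) = 21.465849
iter 5: u=1.416087  f(a)=-1.421e-14  f'(a)=-2.301e+00  a ← 21.465849 − (-1.421e-14/-2.301e+00) = 21.465849
converged: |Δa| < 1e-12 after 5 iterations
sag = a·(cosh(S/(2a)) − 1) = 21.465849·(cosh(1.416087) − 1) = 25.368593
T_max/T_min = cosh(S/(2a)) = 2.181812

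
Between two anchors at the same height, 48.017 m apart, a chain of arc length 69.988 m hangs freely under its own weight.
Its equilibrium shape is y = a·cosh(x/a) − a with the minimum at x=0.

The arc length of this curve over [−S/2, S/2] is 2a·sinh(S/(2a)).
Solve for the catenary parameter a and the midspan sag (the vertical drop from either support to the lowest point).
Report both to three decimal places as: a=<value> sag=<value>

seed: a₀ = √(S³/(24(L−S))) = √(48.017³/(24·21.971)) = 14.489787
iter 1: u=1.656926  f(a)=+3.221e+00  f'(a)=-3.951e+00  a ← 14.489787 − (+3.221e+00/-3.951e+00) = 15.304954
iter 2: u=1.568675  f(a)=+2.918e-01  f'(a)=-3.265e+00  a ← 15.304954 − (+2.918e-01/-3.265e+00) = 15.394323
iter 3: u=1.559568  f(a)=+2.922e-03  f'(a)=-3.200e+00  a ← 15.394323 − (+2.922e-03/-3.200e+00) = 15.395236
iter 4: u=1.559476  f(a)=+2.994e-07  f'(a)=-3.199e+00  a ← 15.395236 − (+2.994e-07/-3.199e+00) = 15.395236
iter 5: u=1.559476  f(a)=+1.421e-14  f'(a)=-3.199e+00  a ← 15.395236 − (+1.421e-14/-3.199e+00) = 15.395236
converged: |Δa| < 1e-12 after 5 iterations
sag = a·(cosh(S/(2a)) − 1) = 15.395236·(cosh(1.559476) − 1) = 22.835554
T_max/T_min = cosh(S/(2a)) = 2.483287

a=15.395 sag=22.836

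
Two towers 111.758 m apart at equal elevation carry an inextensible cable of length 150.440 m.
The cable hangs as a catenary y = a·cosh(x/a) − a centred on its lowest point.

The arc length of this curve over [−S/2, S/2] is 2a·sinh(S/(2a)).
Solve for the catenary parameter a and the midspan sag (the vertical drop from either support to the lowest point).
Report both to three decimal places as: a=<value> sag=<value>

seed: a₀ = √(S³/(24(L−S))) = √(111.758³/(24·38.682)) = 38.775540
iter 1: u=1.441089  f(a)=+4.221e+00  f'(a)=-2.441e+00  a ← 38.775540 − (+4.221e+00/-2.441e+00) = 40.504447
iter 2: u=1.379577  f(a)=+2.987e-01  f'(a)=-2.107e+00  a ← 40.504447 − (+2.987e-01/-2.107e+00) = 40.646222
iter 3: u=1.374765  f(a)=+1.748e-03  f'(a)=-2.082e+00  a ← 40.646222 − (+1.748e-03/-2.082e+00) = 40.647062
iter 4: u=1.374737  f(a)=+6.064e-08  f'(a)=-2.082e+00  a ← 40.647062 − (+6.064e-08/-2.082e+00) = 40.647062
iter 5: u=1.374737  f(a)=+0.000e+00  f'(a)=-2.082e+00  a ← 40.647062 − (+0.000e+00/-2.082e+00) = 40.647062
converged: |Δa| < 1e-12 after 5 iterations
sag = a·(cosh(S/(2a)) − 1) = 40.647062·(cosh(1.374737) − 1) = 44.852833
T_max/T_min = cosh(S/(2a)) = 2.103470

a=40.647 sag=44.853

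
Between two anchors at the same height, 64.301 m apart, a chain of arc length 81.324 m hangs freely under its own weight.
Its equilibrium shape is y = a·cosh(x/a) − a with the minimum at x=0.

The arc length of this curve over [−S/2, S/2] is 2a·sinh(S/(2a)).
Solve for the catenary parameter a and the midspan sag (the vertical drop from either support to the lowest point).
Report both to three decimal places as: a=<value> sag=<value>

seed: a₀ = √(S³/(24(L−S))) = √(64.301³/(24·17.023)) = 25.509557
iter 1: u=1.260332  f(a)=+1.404e+00  f'(a)=-1.559e+00  a ← 25.509557 − (+1.404e+00/-1.559e+00) = 26.410297
iter 2: u=1.217347  f(a)=+7.781e-02  f'(a)=-1.391e+00  a ← 26.410297 − (+7.781e-02/-1.391e+00) = 26.466248
iter 3: u=1.214774  f(a)=+2.699e-04  f'(a)=-1.381e+00  a ← 26.466248 − (+2.699e-04/-1.381e+00) = 26.466443
iter 4: u=1.214765  f(a)=+3.271e-09  f'(a)=-1.381e+00  a ← 26.466443 − (+3.271e-09/-1.381e+00) = 26.466443
iter 5: u=1.214765  f(a)=+0.000e+00  f'(a)=-1.381e+00  a ← 26.466443 − (+0.000e+00/-1.381e+00) = 26.466443
converged: |Δa| < 1e-12 after 5 iterations
sag = a·(cosh(S/(2a)) − 1) = 26.466443·(cosh(1.214765) − 1) = 22.050264
T_max/T_min = cosh(S/(2a)) = 1.833140

a=26.466 sag=22.050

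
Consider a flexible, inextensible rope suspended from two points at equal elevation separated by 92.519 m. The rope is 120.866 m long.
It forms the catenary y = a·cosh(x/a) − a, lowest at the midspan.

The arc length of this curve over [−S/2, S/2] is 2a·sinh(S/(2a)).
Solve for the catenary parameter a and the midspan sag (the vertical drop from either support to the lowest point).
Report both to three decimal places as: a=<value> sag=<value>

seed: a₀ = √(S³/(24(L−S))) = √(92.519³/(24·28.347)) = 34.118287
iter 1: u=1.355856  f(a)=+2.723e+00  f'(a)=-1.988e+00  a ← 34.118287 − (+2.723e+00/-1.988e+00) = 35.487854
iter 2: u=1.303530  f(a)=+1.725e-01  f'(a)=-1.743e+00  a ← 35.487854 − (+1.725e-01/-1.743e+00) = 35.586818
iter 3: u=1.299905  f(a)=+7.964e-04  f'(a)=-1.727e+00  a ← 35.586818 − (+7.964e-04/-1.727e+00) = 35.587279
iter 4: u=1.299889  f(a)=+1.714e-08  f'(a)=-1.727e+00  a ← 35.587279 − (+1.714e-08/-1.727e+00) = 35.587279
iter 5: u=1.299889  f(a)=+2.842e-14  f'(a)=-1.727e+00  a ← 35.587279 − (+2.842e-14/-1.727e+00) = 35.587279
converged: |Δa| < 1e-12 after 5 iterations
sag = a·(cosh(S/(2a)) − 1) = 35.587279·(cosh(1.299889) − 1) = 34.545466
T_max/T_min = cosh(S/(2a)) = 1.970725

a=35.587 sag=34.545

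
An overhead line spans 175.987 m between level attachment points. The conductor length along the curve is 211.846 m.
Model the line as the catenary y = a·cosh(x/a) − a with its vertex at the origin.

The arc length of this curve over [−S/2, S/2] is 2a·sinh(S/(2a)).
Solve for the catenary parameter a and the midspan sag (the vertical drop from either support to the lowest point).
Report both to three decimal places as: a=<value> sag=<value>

a=81.909 sag=51.990

seed: a₀ = √(S³/(24(L−S))) = √(175.987³/(24·35.859)) = 79.582243
iter 1: u=1.105693  f(a)=+2.257e+00  f'(a)=-1.016e+00  a ← 79.582243 − (+2.257e+00/-1.016e+00) = 81.802980
iter 2: u=1.075676  f(a)=+9.792e-02  f'(a)=-9.298e-01  a ← 81.802980 − (+9.792e-02/-9.298e-01) = 81.908286
iter 3: u=1.074293  f(a)=+2.028e-04  f'(a)=-9.260e-01  a ← 81.908286 − (+2.028e-04/-9.260e-01) = 81.908505
iter 4: u=1.074290  f(a)=+8.742e-10  f'(a)=-9.260e-01  a ← 81.908505 − (+8.742e-10/-9.260e-01) = 81.908505
iter 5: u=1.074290  f(a)=+0.000e+00  f'(a)=-9.260e-01  a ← 81.908505 − (+0.000e+00/-9.260e-01) = 81.908505
converged: |Δa| < 1e-12 after 5 iterations
sag = a·(cosh(S/(2a)) − 1) = 81.908505·(cosh(1.074290) − 1) = 51.989535
T_max/T_min = cosh(S/(2a)) = 1.634727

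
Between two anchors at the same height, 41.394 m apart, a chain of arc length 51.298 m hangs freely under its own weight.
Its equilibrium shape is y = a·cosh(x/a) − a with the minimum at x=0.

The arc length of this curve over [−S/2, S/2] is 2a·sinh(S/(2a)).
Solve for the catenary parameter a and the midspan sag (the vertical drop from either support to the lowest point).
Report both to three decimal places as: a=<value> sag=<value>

a=17.863 sag=13.393

seed: a₀ = √(S³/(24(L−S))) = √(41.394³/(24·9.904)) = 17.274089
iter 1: u=1.198153  f(a)=+7.357e-01  f'(a)=-1.320e+00  a ← 17.274089 − (+7.357e-01/-1.320e+00) = 17.831437
iter 2: u=1.160703  f(a)=+3.711e-02  f'(a)=-1.190e+00  a ← 17.831437 − (+3.711e-02/-1.190e+00) = 17.862622
iter 3: u=1.158676  f(a)=+1.055e-04  f'(a)=-1.183e+00  a ← 17.862622 − (+1.055e-04/-1.183e+00) = 17.862712
iter 4: u=1.158671  f(a)=+8.581e-10  f'(a)=-1.183e+00  a ← 17.862712 − (+8.581e-10/-1.183e+00) = 17.862712
iter 5: u=1.158671  f(a)=+0.000e+00  f'(a)=-1.183e+00  a ← 17.862712 − (+0.000e+00/-1.183e+00) = 17.862712
converged: |Δa| < 1e-12 after 5 iterations
sag = a·(cosh(S/(2a)) − 1) = 17.862712·(cosh(1.158671) − 1) = 13.393450
T_max/T_min = cosh(S/(2a)) = 1.749799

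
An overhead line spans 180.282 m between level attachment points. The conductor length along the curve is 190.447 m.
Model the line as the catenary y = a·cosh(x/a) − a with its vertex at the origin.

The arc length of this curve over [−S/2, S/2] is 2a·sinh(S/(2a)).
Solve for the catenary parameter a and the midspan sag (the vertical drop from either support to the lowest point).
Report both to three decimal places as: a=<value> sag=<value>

seed: a₀ = √(S³/(24(L−S))) = √(180.282³/(24·10.165)) = 154.977710
iter 1: u=0.581638  f(a)=+1.733e-01  f'(a)=-1.357e-01  a ← 154.977710 − (+1.733e-01/-1.357e-01) = 156.255307
iter 2: u=0.576883  f(a)=+2.167e-03  f'(a)=-1.323e-01  a ← 156.255307 − (+2.167e-03/-1.323e-01) = 156.271685
iter 3: u=0.576822  f(a)=+3.481e-07  f'(a)=-1.323e-01  a ← 156.271685 − (+3.481e-07/-1.323e-01) = 156.271688
iter 4: u=0.576822  f(a)=+2.842e-14  f'(a)=-1.323e-01  a ← 156.271688 − (+2.842e-14/-1.323e-01) = 156.271688
converged: |Δa| < 1e-12 after 4 iterations
sag = a·(cosh(S/(2a)) − 1) = 156.271688·(cosh(0.576822) − 1) = 26.726551
T_max/T_min = cosh(S/(2a)) = 1.171026

a=156.272 sag=26.727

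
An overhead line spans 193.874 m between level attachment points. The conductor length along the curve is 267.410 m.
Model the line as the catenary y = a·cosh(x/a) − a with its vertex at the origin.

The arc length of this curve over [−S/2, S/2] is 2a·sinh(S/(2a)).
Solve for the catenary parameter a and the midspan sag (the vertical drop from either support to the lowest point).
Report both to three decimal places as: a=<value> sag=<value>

seed: a₀ = √(S³/(24(L−S))) = √(193.874³/(24·73.536)) = 64.257487
iter 1: u=1.508571  f(a)=+8.836e+00  f'(a)=-2.854e+00  a ← 64.257487 − (+8.836e+00/-2.854e+00) = 67.353544
iter 2: u=1.439226  f(a)=+6.787e-01  f'(a)=-2.431e+00  a ← 67.353544 − (+6.787e-01/-2.431e+00) = 67.632764
iter 3: u=1.433285  f(a)=+4.742e-03  f'(a)=-2.397e+00  a ← 67.632764 − (+4.742e-03/-2.397e+00) = 67.634742
iter 4: u=1.433243  f(a)=+2.350e-07  f'(a)=-2.397e+00  a ← 67.634742 − (+2.350e-07/-2.397e+00) = 67.634742
iter 5: u=1.433243  f(a)=+0.000e+00  f'(a)=-2.397e+00  a ← 67.634742 − (+0.000e+00/-2.397e+00) = 67.634742
converged: |Δa| < 1e-12 after 5 iterations
sag = a·(cosh(S/(2a)) − 1) = 67.634742·(cosh(1.433243) − 1) = 82.203455
T_max/T_min = cosh(S/(2a)) = 2.215403

a=67.635 sag=82.203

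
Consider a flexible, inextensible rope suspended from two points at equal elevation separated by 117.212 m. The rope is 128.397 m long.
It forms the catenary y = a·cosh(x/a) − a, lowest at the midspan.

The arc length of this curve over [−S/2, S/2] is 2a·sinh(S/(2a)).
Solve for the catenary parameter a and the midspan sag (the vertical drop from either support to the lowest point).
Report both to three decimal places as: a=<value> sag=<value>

seed: a₀ = √(S³/(24(L−S))) = √(117.212³/(24·11.185)) = 77.452332
iter 1: u=0.756672  f(a)=+3.246e-01  f'(a)=-3.057e-01  a ← 77.452332 − (+3.246e-01/-3.057e-01) = 78.514153
iter 2: u=0.746439  f(a)=+6.796e-03  f'(a)=-2.930e-01  a ← 78.514153 − (+6.796e-03/-2.930e-01) = 78.537345
iter 3: u=0.746218  f(a)=+3.120e-06  f'(a)=-2.928e-01  a ← 78.537345 − (+3.120e-06/-2.928e-01) = 78.537355
iter 4: u=0.746218  f(a)=+6.537e-13  f'(a)=-2.928e-01  a ← 78.537355 − (+6.537e-13/-2.928e-01) = 78.537355
converged: |Δa| < 1e-12 after 4 iterations
sag = a·(cosh(S/(2a)) − 1) = 78.537355·(cosh(0.746218) − 1) = 22.900131
T_max/T_min = cosh(S/(2a)) = 1.291583

a=78.537 sag=22.900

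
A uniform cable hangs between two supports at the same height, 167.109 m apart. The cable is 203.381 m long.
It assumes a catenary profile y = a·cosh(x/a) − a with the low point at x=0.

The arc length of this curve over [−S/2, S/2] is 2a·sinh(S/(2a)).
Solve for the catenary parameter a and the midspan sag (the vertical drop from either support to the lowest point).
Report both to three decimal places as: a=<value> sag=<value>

seed: a₀ = √(S³/(24(L−S))) = √(167.109³/(24·36.272)) = 73.216403
iter 1: u=1.141199  f(a)=+2.436e+00  f'(a)=-1.126e+00  a ← 73.216403 − (+2.436e+00/-1.126e+00) = 75.380248
iter 2: u=1.108440  f(a)=+1.122e-01  f'(a)=-1.024e+00  a ← 75.380248 − (+1.122e-01/-1.024e+00) = 75.489754
iter 3: u=1.106832  f(a)=+2.633e-04  f'(a)=-1.020e+00  a ← 75.489754 − (+2.633e-04/-1.020e+00) = 75.490013
iter 4: u=1.106829  f(a)=+1.457e-09  f'(a)=-1.020e+00  a ← 75.490013 − (+1.457e-09/-1.020e+00) = 75.490013
iter 5: u=1.106829  f(a)=+2.842e-14  f'(a)=-1.020e+00  a ← 75.490013 − (+2.842e-14/-1.020e+00) = 75.490013
converged: |Δa| < 1e-12 after 5 iterations
sag = a·(cosh(S/(2a)) − 1) = 75.490013·(cosh(1.106829) − 1) = 51.157924
T_max/T_min = cosh(S/(2a)) = 1.677678

a=75.490 sag=51.158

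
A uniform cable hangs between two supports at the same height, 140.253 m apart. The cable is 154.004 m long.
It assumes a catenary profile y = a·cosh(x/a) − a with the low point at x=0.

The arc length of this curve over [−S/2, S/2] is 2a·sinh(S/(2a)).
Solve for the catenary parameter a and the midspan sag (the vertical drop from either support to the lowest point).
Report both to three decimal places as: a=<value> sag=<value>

seed: a₀ = √(S³/(24(L−S))) = √(140.253³/(24·13.751)) = 91.431423
iter 1: u=0.766985  f(a)=+4.102e-01  f'(a)=-3.189e-01  a ← 91.431423 − (+4.102e-01/-3.189e-01) = 92.717780
iter 2: u=0.756344  f(a)=+8.817e-03  f'(a)=-3.053e-01  a ← 92.717780 − (+8.817e-03/-3.053e-01) = 92.746660
iter 3: u=0.756108  f(a)=+4.272e-06  f'(a)=-3.050e-01  a ← 92.746660 − (+4.272e-06/-3.050e-01) = 92.746674
iter 4: u=0.756108  f(a)=+9.663e-13  f'(a)=-3.050e-01  a ← 92.746674 − (+9.663e-13/-3.050e-01) = 92.746674
converged: |Δa| < 1e-12 after 4 iterations
sag = a·(cosh(S/(2a)) − 1) = 92.746674·(cosh(0.756108) − 1) = 27.798975
T_max/T_min = cosh(S/(2a)) = 1.299730

a=92.747 sag=27.799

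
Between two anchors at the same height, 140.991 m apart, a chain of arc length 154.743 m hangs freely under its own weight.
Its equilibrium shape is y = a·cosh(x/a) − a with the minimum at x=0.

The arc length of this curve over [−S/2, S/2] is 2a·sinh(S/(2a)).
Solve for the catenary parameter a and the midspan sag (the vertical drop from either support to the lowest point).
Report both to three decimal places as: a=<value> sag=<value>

a=93.470 sag=27.868

seed: a₀ = √(S³/(24(L−S))) = √(140.991³/(24·13.752)) = 92.150678
iter 1: u=0.765003  f(a)=+4.081e-01  f'(a)=-3.163e-01  a ← 92.150678 − (+4.081e-01/-3.163e-01) = 93.440754
iter 2: u=0.754441  f(a)=+8.727e-03  f'(a)=-3.029e-01  a ← 93.440754 − (+8.727e-03/-3.029e-01) = 93.469566
iter 3: u=0.754208  f(a)=+4.185e-06  f'(a)=-3.026e-01  a ← 93.469566 − (+4.185e-06/-3.026e-01) = 93.469579
iter 4: u=0.754208  f(a)=+9.663e-13  f'(a)=-3.026e-01  a ← 93.469579 − (+9.663e-13/-3.026e-01) = 93.469579
converged: |Δa| < 1e-12 after 4 iterations
sag = a·(cosh(S/(2a)) − 1) = 93.469579·(cosh(0.754208) − 1) = 27.868425
T_max/T_min = cosh(S/(2a)) = 1.298155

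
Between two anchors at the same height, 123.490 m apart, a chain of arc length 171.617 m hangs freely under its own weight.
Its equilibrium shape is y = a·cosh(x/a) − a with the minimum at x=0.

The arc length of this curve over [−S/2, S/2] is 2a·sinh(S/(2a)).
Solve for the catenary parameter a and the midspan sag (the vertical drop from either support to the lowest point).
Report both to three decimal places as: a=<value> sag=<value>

a=42.555 sag=53.226

seed: a₀ = √(S³/(24(L−S))) = √(123.490³/(24·48.127)) = 40.378266
iter 1: u=1.529164  f(a)=+5.951e+00  f'(a)=-2.990e+00  a ← 40.378266 − (+5.951e+00/-2.990e+00) = 42.368518
iter 2: u=1.457332  f(a)=+4.683e-01  f'(a)=-2.536e+00  a ← 42.368518 − (+4.683e-01/-2.536e+00) = 42.553144
iter 3: u=1.451009  f(a)=+3.447e-03  f'(a)=-2.499e+00  a ← 42.553144 − (+3.447e-03/-2.499e+00) = 42.554523
iter 4: u=1.450962  f(a)=+1.898e-07  f'(a)=-2.499e+00  a ← 42.554523 − (+1.898e-07/-2.499e+00) = 42.554523
iter 5: u=1.450962  f(a)=-5.684e-14  f'(a)=-2.499e+00  a ← 42.554523 − (-5.684e-14/-2.499e+00) = 42.554523
converged: |Δa| < 1e-12 after 5 iterations
sag = a·(cosh(S/(2a)) − 1) = 42.554523·(cosh(1.450962) − 1) = 53.226405
T_max/T_min = cosh(S/(2a)) = 2.250781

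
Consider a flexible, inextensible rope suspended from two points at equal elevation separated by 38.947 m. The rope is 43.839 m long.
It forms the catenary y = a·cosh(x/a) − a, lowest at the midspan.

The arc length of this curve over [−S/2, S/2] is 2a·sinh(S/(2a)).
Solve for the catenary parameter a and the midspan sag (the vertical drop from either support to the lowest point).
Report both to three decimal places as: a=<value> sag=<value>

seed: a₀ = √(S³/(24(L−S))) = √(38.947³/(24·4.892)) = 22.431699
iter 1: u=0.868124  f(a)=+1.877e-01  f'(a)=-4.699e-01  a ← 22.431699 − (+1.877e-01/-4.699e-01) = 22.831078
iter 2: u=0.852938  f(a)=+5.130e-03  f'(a)=-4.446e-01  a ← 22.831078 − (+5.130e-03/-4.446e-01) = 22.842616
iter 3: u=0.852507  f(a)=+4.071e-06  f'(a)=-4.439e-01  a ← 22.842616 − (+4.071e-06/-4.439e-01) = 22.842626
iter 4: u=0.852507  f(a)=+2.565e-12  f'(a)=-4.439e-01  a ← 22.842626 − (+2.565e-12/-4.439e-01) = 22.842626
converged: |Δa| < 1e-12 after 4 iterations
sag = a·(cosh(S/(2a)) − 1) = 22.842626·(cosh(0.852507) − 1) = 8.815707
T_max/T_min = cosh(S/(2a)) = 1.385932

a=22.843 sag=8.816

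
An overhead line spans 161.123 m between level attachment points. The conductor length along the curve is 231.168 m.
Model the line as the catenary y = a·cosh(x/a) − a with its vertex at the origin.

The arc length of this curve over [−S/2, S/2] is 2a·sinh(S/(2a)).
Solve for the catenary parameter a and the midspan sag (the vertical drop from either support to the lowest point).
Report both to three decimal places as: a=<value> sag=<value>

a=52.856 sag=74.240

seed: a₀ = √(S³/(24(L−S))) = √(161.123³/(24·70.045)) = 49.881800
iter 1: u=1.615048  f(a)=+9.724e+00  f'(a)=-3.613e+00  a ← 49.881800 − (+9.724e+00/-3.613e+00) = 52.573357
iter 2: u=1.532364  f(a)=+8.425e-01  f'(a)=-3.011e+00  a ← 52.573357 − (+8.425e-01/-3.011e+00) = 52.853118
iter 3: u=1.524253  f(a)=+7.650e-03  f'(a)=-2.957e+00  a ← 52.853118 − (+7.650e-03/-2.957e+00) = 52.855705
iter 4: u=1.524178  f(a)=+6.434e-07  f'(a)=-2.956e+00  a ← 52.855705 − (+6.434e-07/-2.956e+00) = 52.855706
iter 5: u=1.524178  f(a)=-5.684e-14  f'(a)=-2.956e+00  a ← 52.855706 − (-5.684e-14/-2.956e+00) = 52.855706
converged: |Δa| < 1e-12 after 5 iterations
sag = a·(cosh(S/(2a)) − 1) = 52.855706·(cosh(1.524178) − 1) = 74.240269
T_max/T_min = cosh(S/(2a)) = 2.404584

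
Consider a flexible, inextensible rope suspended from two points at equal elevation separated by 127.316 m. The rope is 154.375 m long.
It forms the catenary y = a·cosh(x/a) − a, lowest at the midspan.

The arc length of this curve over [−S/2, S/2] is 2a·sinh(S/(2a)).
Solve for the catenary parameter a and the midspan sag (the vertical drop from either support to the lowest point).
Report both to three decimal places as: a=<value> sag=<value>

a=58.088 sag=38.515

seed: a₀ = √(S³/(24(L−S))) = √(127.316³/(24·27.059)) = 56.371941
iter 1: u=1.129250  f(a)=+1.779e+00  f'(a)=-1.088e+00  a ← 56.371941 − (+1.779e+00/-1.088e+00) = 58.006471
iter 2: u=1.097429  f(a)=+8.029e-02  f'(a)=-9.919e-01  a ← 58.006471 − (+8.029e-02/-9.919e-01) = 58.087417
iter 3: u=1.095900  f(a)=+1.807e-04  f'(a)=-9.875e-01  a ← 58.087417 − (+1.807e-04/-9.875e-01) = 58.087600
iter 4: u=1.095897  f(a)=+9.206e-10  f'(a)=-9.874e-01  a ← 58.087600 − (+9.206e-10/-9.874e-01) = 58.087600
iter 5: u=1.095897  f(a)=-2.842e-14  f'(a)=-9.874e-01  a ← 58.087600 − (-2.842e-14/-9.874e-01) = 58.087600
converged: |Δa| < 1e-12 after 5 iterations
sag = a·(cosh(S/(2a)) − 1) = 58.087600·(cosh(1.095897) − 1) = 38.515089
T_max/T_min = cosh(S/(2a)) = 1.663052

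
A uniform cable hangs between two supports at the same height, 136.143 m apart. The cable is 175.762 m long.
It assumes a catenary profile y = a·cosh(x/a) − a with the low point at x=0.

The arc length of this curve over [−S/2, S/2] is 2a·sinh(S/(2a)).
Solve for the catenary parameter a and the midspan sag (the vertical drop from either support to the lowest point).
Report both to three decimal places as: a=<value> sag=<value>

a=53.628 sag=49.323

seed: a₀ = √(S³/(24(L−S))) = √(136.143³/(24·39.619)) = 51.515225
iter 1: u=1.321386  f(a)=+3.606e+00  f'(a)=-1.824e+00  a ← 51.515225 − (+3.606e+00/-1.824e+00) = 53.492288
iter 2: u=1.272548  f(a)=+2.180e-01  f'(a)=-1.610e+00  a ← 53.492288 − (+2.180e-01/-1.610e+00) = 53.627725
iter 3: u=1.269334  f(a)=+9.100e-04  f'(a)=-1.596e+00  a ← 53.627725 − (+9.100e-04/-1.596e+00) = 53.628295
iter 4: u=1.269321  f(a)=+1.600e-08  f'(a)=-1.596e+00  a ← 53.628295 − (+1.600e-08/-1.596e+00) = 53.628295
iter 5: u=1.269321  f(a)=-2.842e-14  f'(a)=-1.596e+00  a ← 53.628295 − (-2.842e-14/-1.596e+00) = 53.628295
converged: |Δa| < 1e-12 after 5 iterations
sag = a·(cosh(S/(2a)) − 1) = 53.628295·(cosh(1.269321) − 1) = 49.323461
T_max/T_min = cosh(S/(2a)) = 1.919728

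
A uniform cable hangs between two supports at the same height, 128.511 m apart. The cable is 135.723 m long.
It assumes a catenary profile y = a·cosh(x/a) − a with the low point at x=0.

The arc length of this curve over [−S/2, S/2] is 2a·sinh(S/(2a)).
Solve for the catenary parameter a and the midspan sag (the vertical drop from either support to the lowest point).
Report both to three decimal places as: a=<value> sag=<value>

seed: a₀ = √(S³/(24(L−S))) = √(128.511³/(24·7.212)) = 110.732977
iter 1: u=0.580274  f(a)=+1.224e-01  f'(a)=-1.347e-01  a ← 110.732977 − (+1.224e-01/-1.347e-01) = 111.641663
iter 2: u=0.575551  f(a)=+1.523e-03  f'(a)=-1.314e-01  a ← 111.641663 − (+1.523e-03/-1.314e-01) = 111.653256
iter 3: u=0.575491  f(a)=+2.424e-07  f'(a)=-1.313e-01  a ← 111.653256 − (+2.424e-07/-1.313e-01) = 111.653258
iter 4: u=0.575491  f(a)=+0.000e+00  f'(a)=-1.313e-01  a ← 111.653258 − (+0.000e+00/-1.313e-01) = 111.653258
converged: |Δa| < 1e-12 after 4 iterations
sag = a·(cosh(S/(2a)) − 1) = 111.653258·(cosh(0.575491) − 1) = 19.005202
T_max/T_min = cosh(S/(2a)) = 1.170216

a=111.653 sag=19.005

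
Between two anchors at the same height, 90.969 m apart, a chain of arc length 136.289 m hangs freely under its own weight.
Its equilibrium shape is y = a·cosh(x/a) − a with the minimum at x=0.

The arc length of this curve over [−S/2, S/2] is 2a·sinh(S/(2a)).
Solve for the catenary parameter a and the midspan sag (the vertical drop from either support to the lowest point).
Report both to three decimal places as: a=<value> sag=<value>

a=28.085 sag=45.620

seed: a₀ = √(S³/(24(L−S))) = √(90.969³/(24·45.320)) = 26.308105
iter 1: u=1.728916  f(a)=+7.276e+00  f'(a)=-4.591e+00  a ← 26.308105 − (+7.276e+00/-4.591e+00) = 27.892808
iter 2: u=1.630689  f(a)=+7.093e-01  f'(a)=-3.736e+00  a ← 27.892808 − (+7.093e-01/-3.736e+00) = 28.082646
iter 3: u=1.619666  f(a)=+8.347e-03  f'(a)=-3.649e+00  a ← 28.082646 − (+8.347e-03/-3.649e+00) = 28.084933
iter 4: u=1.619534  f(a)=+1.186e-06  f'(a)=-3.648e+00  a ← 28.084933 − (+1.186e-06/-3.648e+00) = 28.084934
iter 5: u=1.619534  f(a)=+0.000e+00  f'(a)=-3.648e+00  a ← 28.084934 − (+0.000e+00/-3.648e+00) = 28.084934
converged: |Δa| < 1e-12 after 5 iterations
sag = a·(cosh(S/(2a)) − 1) = 28.084934·(cosh(1.619534) − 1) = 45.620130
T_max/T_min = cosh(S/(2a)) = 2.624363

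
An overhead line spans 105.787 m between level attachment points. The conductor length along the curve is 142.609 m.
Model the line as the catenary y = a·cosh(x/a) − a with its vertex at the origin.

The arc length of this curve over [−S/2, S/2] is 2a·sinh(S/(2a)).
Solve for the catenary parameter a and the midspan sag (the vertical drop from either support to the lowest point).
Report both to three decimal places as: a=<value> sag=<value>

seed: a₀ = √(S³/(24(L−S))) = √(105.787³/(24·36.822)) = 36.600679
iter 1: u=1.445151  f(a)=+4.042e+00  f'(a)=-2.465e+00  a ← 36.600679 − (+4.042e+00/-2.465e+00) = 38.240470
iter 2: u=1.383181  f(a)=+2.875e-01  f'(a)=-2.126e+00  a ← 38.240470 − (+2.875e-01/-2.126e+00) = 38.375726
iter 3: u=1.378306  f(a)=+1.701e-03  f'(a)=-2.101e+00  a ← 38.375726 − (+1.701e-03/-2.101e+00) = 38.376536
iter 4: u=1.378277  f(a)=+6.031e-08  f'(a)=-2.100e+00  a ← 38.376536 − (+6.031e-08/-2.100e+00) = 38.376536
iter 5: u=1.378277  f(a)=+0.000e+00  f'(a)=-2.100e+00  a ← 38.376536 − (+0.000e+00/-2.100e+00) = 38.376536
converged: |Δa| < 1e-12 after 5 iterations
sag = a·(cosh(S/(2a)) − 1) = 38.376536·(cosh(1.378277) − 1) = 42.599326
T_max/T_min = cosh(S/(2a)) = 2.110036

a=38.377 sag=42.599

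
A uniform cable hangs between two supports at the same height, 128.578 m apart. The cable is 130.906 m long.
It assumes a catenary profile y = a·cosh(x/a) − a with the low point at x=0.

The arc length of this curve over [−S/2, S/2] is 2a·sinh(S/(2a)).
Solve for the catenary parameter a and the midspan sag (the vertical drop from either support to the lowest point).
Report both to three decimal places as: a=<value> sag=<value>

a=195.581 sag=10.662

seed: a₀ = √(S³/(24(L−S))) = √(128.578³/(24·2.328)) = 195.053115
iter 1: u=0.329597  f(a)=+1.268e-02  f'(a)=-2.413e-02  a ← 195.053115 − (+1.268e-02/-2.413e-02) = 195.578495
iter 2: u=0.328712  f(a)=+5.141e-05  f'(a)=-2.394e-02  a ← 195.578495 − (+5.141e-05/-2.394e-02) = 195.580642
iter 3: u=0.328708  f(a)=+8.528e-10  f'(a)=-2.393e-02  a ← 195.580642 − (+8.528e-10/-2.393e-02) = 195.580643
iter 4: u=0.328708  f(a)=+2.842e-14  f'(a)=-2.393e-02  a ← 195.580643 − (+2.842e-14/-2.393e-02) = 195.580643
converged: |Δa| < 1e-12 after 4 iterations
sag = a·(cosh(S/(2a)) − 1) = 195.580643·(cosh(0.328708) − 1) = 10.661649
T_max/T_min = cosh(S/(2a)) = 1.054513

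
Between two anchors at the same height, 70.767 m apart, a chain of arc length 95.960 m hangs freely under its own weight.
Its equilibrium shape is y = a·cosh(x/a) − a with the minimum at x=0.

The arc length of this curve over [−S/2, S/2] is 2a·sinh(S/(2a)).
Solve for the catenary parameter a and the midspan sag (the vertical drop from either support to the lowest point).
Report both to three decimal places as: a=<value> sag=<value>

seed: a₀ = √(S³/(24(L−S))) = √(70.767³/(24·25.193)) = 24.210325
iter 1: u=1.461505  f(a)=+2.832e+00  f'(a)=-2.561e+00  a ← 24.210325 − (+2.832e+00/-2.561e+00) = 25.315978
iter 2: u=1.397675  f(a)=+2.055e-01  f'(a)=-2.202e+00  a ← 25.315978 − (+2.055e-01/-2.202e+00) = 25.409334
iter 3: u=1.392539  f(a)=+1.270e-03  f'(a)=-2.174e+00  a ← 25.409334 − (+1.270e-03/-2.174e+00) = 25.409918
iter 4: u=1.392507  f(a)=+4.917e-08  f'(a)=-2.174e+00  a ← 25.409918 − (+4.917e-08/-2.174e+00) = 25.409918
iter 5: u=1.392507  f(a)=+0.000e+00  f'(a)=-2.174e+00  a ← 25.409918 − (+0.000e+00/-2.174e+00) = 25.409918
converged: |Δa| < 1e-12 after 5 iterations
sag = a·(cosh(S/(2a)) − 1) = 25.409918·(cosh(1.392507) − 1) = 28.883215
T_max/T_min = cosh(S/(2a)) = 2.136691

a=25.410 sag=28.883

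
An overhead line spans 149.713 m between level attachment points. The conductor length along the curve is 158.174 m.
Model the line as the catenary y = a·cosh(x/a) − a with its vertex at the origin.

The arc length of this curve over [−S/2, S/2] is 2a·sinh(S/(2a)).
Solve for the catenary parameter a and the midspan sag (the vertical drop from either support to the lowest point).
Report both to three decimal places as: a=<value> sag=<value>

a=129.626 sag=22.221

seed: a₀ = √(S³/(24(L−S))) = √(149.713³/(24·8.461)) = 128.550213
iter 1: u=0.582313  f(a)=+1.446e-01  f'(a)=-1.362e-01  a ← 128.550213 − (+1.446e-01/-1.362e-01) = 129.612347
iter 2: u=0.577541  f(a)=+1.812e-03  f'(a)=-1.328e-01  a ← 129.612347 − (+1.812e-03/-1.328e-01) = 129.625994
iter 3: u=0.577481  f(a)=+2.924e-07  f'(a)=-1.327e-01  a ← 129.625994 − (+2.924e-07/-1.327e-01) = 129.625997
iter 4: u=0.577481  f(a)=+5.684e-14  f'(a)=-1.327e-01  a ← 129.625997 − (+5.684e-14/-1.327e-01) = 129.625997
converged: |Δa| < 1e-12 after 4 iterations
sag = a·(cosh(S/(2a)) − 1) = 129.625997·(cosh(0.577481) − 1) = 22.221468
T_max/T_min = cosh(S/(2a)) = 1.171428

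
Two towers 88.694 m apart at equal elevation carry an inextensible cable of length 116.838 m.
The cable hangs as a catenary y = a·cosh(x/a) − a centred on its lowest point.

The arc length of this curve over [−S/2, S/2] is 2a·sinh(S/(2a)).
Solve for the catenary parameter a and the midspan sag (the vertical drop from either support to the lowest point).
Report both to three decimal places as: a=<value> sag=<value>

seed: a₀ = √(S³/(24(L−S))) = √(88.694³/(24·28.144)) = 32.139775
iter 1: u=1.379817  f(a)=+2.804e+00  f'(a)=-2.108e+00  a ← 32.139775 − (+2.804e+00/-2.108e+00) = 33.469711
iter 2: u=1.324989  f(a)=+1.834e-01  f'(a)=-1.841e+00  a ← 33.469711 − (+1.834e-01/-1.841e+00) = 33.569366
iter 3: u=1.321056  f(a)=+9.066e-04  f'(a)=-1.822e+00  a ← 33.569366 − (+9.066e-04/-1.822e+00) = 33.569863
iter 4: u=1.321036  f(a)=+2.239e-08  f'(a)=-1.822e+00  a ← 33.569863 − (+2.239e-08/-1.822e+00) = 33.569863
iter 5: u=1.321036  f(a)=+1.421e-14  f'(a)=-1.822e+00  a ← 33.569863 − (+1.421e-14/-1.822e+00) = 33.569863
converged: |Δa| < 1e-12 after 5 iterations
sag = a·(cosh(S/(2a)) − 1) = 33.569863·(cosh(1.321036) − 1) = 33.807546
T_max/T_min = cosh(S/(2a)) = 2.007080

a=33.570 sag=33.808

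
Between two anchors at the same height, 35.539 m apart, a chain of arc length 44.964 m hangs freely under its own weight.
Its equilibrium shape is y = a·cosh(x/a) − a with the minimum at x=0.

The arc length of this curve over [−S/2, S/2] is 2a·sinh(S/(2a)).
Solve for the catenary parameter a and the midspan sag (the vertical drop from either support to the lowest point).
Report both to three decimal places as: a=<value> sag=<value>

seed: a₀ = √(S³/(24(L−S))) = √(35.539³/(24·9.425)) = 14.086773
iter 1: u=1.261432  f(a)=+7.789e-01  f'(a)=-1.564e+00  a ← 14.086773 − (+7.789e-01/-1.564e+00) = 14.584945
iter 2: u=1.218345  f(a)=+4.323e-02  f'(a)=-1.394e+00  a ← 14.584945 − (+4.323e-02/-1.394e+00) = 14.615945
iter 3: u=1.215761  f(a)=+1.504e-04  f'(a)=-1.385e+00  a ← 14.615945 − (+1.504e-04/-1.385e+00) = 14.616054
iter 4: u=1.215752  f(a)=+1.836e-09  f'(a)=-1.385e+00  a ← 14.616054 − (+1.836e-09/-1.385e+00) = 14.616054
iter 5: u=1.215752  f(a)=+0.000e+00  f'(a)=-1.385e+00  a ← 14.616054 − (+0.000e+00/-1.385e+00) = 14.616054
converged: |Δa| < 1e-12 after 5 iterations
sag = a·(cosh(S/(2a)) − 1) = 14.616054·(cosh(1.215752) − 1) = 12.199415
T_max/T_min = cosh(S/(2a)) = 1.834659

a=14.616 sag=12.199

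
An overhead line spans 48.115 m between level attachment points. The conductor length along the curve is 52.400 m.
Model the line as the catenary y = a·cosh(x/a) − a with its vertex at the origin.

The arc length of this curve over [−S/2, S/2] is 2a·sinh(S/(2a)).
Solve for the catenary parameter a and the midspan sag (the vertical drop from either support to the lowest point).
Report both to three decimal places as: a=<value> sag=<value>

seed: a₀ = √(S³/(24(L−S))) = √(48.115³/(24·4.285)) = 32.910896
iter 1: u=0.730989  f(a)=+1.160e-01  f'(a)=-2.746e-01  a ← 32.910896 − (+1.160e-01/-2.746e-01) = 33.333176
iter 2: u=0.721728  f(a)=+2.269e-03  f'(a)=-2.639e-01  a ← 33.333176 − (+2.269e-03/-2.639e-01) = 33.341774
iter 3: u=0.721542  f(a)=+9.079e-07  f'(a)=-2.637e-01  a ← 33.341774 − (+9.079e-07/-2.637e-01) = 33.341778
iter 4: u=0.721542  f(a)=+1.492e-13  f'(a)=-2.637e-01  a ← 33.341778 − (+1.492e-13/-2.637e-01) = 33.341778
converged: |Δa| < 1e-12 after 4 iterations
sag = a·(cosh(S/(2a)) − 1) = 33.341778·(cosh(0.721542) − 1) = 9.062398
T_max/T_min = cosh(S/(2a)) = 1.271803

a=33.342 sag=9.062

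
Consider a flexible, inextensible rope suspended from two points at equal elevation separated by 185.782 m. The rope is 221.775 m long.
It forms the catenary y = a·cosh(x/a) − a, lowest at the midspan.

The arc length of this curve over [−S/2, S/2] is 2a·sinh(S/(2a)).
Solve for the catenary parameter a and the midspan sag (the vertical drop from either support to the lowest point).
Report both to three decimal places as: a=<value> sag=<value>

seed: a₀ = √(S³/(24(L−S))) = √(185.782³/(24·35.993)) = 86.157047
iter 1: u=1.078159  f(a)=+2.151e+00  f'(a)=-9.368e-01  a ← 86.157047 − (+2.151e+00/-9.368e-01) = 88.453042
iter 2: u=1.050173  f(a)=+8.897e-02  f'(a)=-8.607e-01  a ← 88.453042 − (+8.897e-02/-8.607e-01) = 88.556415
iter 3: u=1.048947  f(a)=+1.668e-04  f'(a)=-8.575e-01  a ← 88.556415 − (+1.668e-04/-8.575e-01) = 88.556610
iter 4: u=1.048945  f(a)=+5.888e-10  f'(a)=-8.575e-01  a ← 88.556610 − (+5.888e-10/-8.575e-01) = 88.556610
iter 5: u=1.048945  f(a)=+5.684e-14  f'(a)=-8.575e-01  a ← 88.556610 − (+5.684e-14/-8.575e-01) = 88.556610
converged: |Δa| < 1e-12 after 5 iterations
sag = a·(cosh(S/(2a)) − 1) = 88.556610·(cosh(1.048945) − 1) = 53.352906
T_max/T_min = cosh(S/(2a)) = 1.602472

a=88.557 sag=53.353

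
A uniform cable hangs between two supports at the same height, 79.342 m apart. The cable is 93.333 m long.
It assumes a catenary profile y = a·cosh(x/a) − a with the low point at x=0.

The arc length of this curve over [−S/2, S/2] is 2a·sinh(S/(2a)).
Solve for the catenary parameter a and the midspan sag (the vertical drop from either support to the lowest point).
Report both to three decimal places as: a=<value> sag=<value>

seed: a₀ = √(S³/(24(L−S))) = √(79.342³/(24·13.991)) = 38.567787
iter 1: u=1.028605  f(a)=+7.591e-01  f'(a)=-8.052e-01  a ← 38.567787 − (+7.591e-01/-8.052e-01) = 39.510433
iter 2: u=1.004064  f(a)=+2.872e-02  f'(a)=-7.454e-01  a ← 39.510433 − (+2.872e-02/-7.454e-01) = 39.548965
iter 3: u=1.003086  f(a)=+4.470e-05  f'(a)=-7.430e-01  a ← 39.548965 − (+4.470e-05/-7.430e-01) = 39.549025
iter 4: u=1.003084  f(a)=+1.087e-10  f'(a)=-7.430e-01  a ← 39.549025 − (+1.087e-10/-7.430e-01) = 39.549025
iter 5: u=1.003084  f(a)=+0.000e+00  f'(a)=-7.430e-01  a ← 39.549025 − (+0.000e+00/-7.430e-01) = 39.549025
converged: |Δa| < 1e-12 after 5 iterations
sag = a·(cosh(S/(2a)) − 1) = 39.549025·(cosh(1.003084) − 1) = 21.621945
T_max/T_min = cosh(S/(2a)) = 1.546712

a=39.549 sag=21.622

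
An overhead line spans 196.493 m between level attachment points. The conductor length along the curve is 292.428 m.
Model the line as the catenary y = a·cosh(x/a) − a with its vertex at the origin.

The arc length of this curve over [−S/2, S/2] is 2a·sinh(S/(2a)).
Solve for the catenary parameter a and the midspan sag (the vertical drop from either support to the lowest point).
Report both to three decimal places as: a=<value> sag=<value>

a=61.208 sag=97.300

seed: a₀ = √(S³/(24(L−S))) = √(196.493³/(24·95.935)) = 57.401926
iter 1: u=1.711554  f(a)=+1.507e+01  f'(a)=-4.430e+00  a ← 57.401926 − (+1.507e+01/-4.430e+00) = 60.804392
iter 2: u=1.615780  f(a)=+1.444e+00  f'(a)=-3.618e+00  a ← 60.804392 − (+1.444e+00/-3.618e+00) = 61.203503
iter 3: u=1.605243  f(a)=+1.636e-02  f'(a)=-3.537e+00  a ← 61.203503 − (+1.636e-02/-3.537e+00) = 61.208128
iter 4: u=1.605122  f(a)=+2.151e-06  f'(a)=-3.536e+00  a ← 61.208128 − (+2.151e-06/-3.536e+00) = 61.208128
iter 5: u=1.605122  f(a)=+5.684e-14  f'(a)=-3.536e+00  a ← 61.208128 − (+5.684e-14/-3.536e+00) = 61.208128
converged: |Δa| < 1e-12 after 5 iterations
sag = a·(cosh(S/(2a)) − 1) = 61.208128·(cosh(1.605122) − 1) = 97.300448
T_max/T_min = cosh(S/(2a)) = 2.589665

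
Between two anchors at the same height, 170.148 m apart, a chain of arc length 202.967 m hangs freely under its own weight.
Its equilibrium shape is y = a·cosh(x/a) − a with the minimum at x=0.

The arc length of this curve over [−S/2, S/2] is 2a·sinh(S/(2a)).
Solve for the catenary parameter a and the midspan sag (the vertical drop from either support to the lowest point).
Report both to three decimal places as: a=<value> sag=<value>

seed: a₀ = √(S³/(24(L−S))) = √(170.148³/(24·32.819)) = 79.080969
iter 1: u=1.075783  f(a)=+1.952e+00  f'(a)=-9.301e-01  a ← 79.080969 − (+1.952e+00/-9.301e-01) = 81.179900
iter 2: u=1.047969  f(a)=+8.042e-02  f'(a)=-8.549e-01  a ← 81.179900 − (+8.042e-02/-8.549e-01) = 81.273973
iter 3: u=1.046756  f(a)=+1.495e-04  f'(a)=-8.517e-01  a ← 81.273973 − (+1.495e-04/-8.517e-01) = 81.274148
iter 4: u=1.046754  f(a)=+5.184e-10  f'(a)=-8.517e-01  a ← 81.274148 − (+5.184e-10/-8.517e-01) = 81.274148
iter 5: u=1.046754  f(a)=+0.000e+00  f'(a)=-8.517e-01  a ← 81.274148 − (+0.000e+00/-8.517e-01) = 81.274148
converged: |Δa| < 1e-12 after 5 iterations
sag = a·(cosh(S/(2a)) − 1) = 81.274148·(cosh(1.046754) − 1) = 48.742727
T_max/T_min = cosh(S/(2a)) = 1.599732

a=81.274 sag=48.743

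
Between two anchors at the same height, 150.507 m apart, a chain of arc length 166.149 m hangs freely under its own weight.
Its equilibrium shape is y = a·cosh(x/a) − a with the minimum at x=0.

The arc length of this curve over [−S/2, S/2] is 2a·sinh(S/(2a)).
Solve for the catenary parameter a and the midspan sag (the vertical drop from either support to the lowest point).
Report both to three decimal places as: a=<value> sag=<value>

a=96.749 sag=30.772

seed: a₀ = √(S³/(24(L−S))) = √(150.507³/(24·15.642)) = 95.297890
iter 1: u=0.789666  f(a)=+4.950e-01  f'(a)=-3.492e-01  a ← 95.297890 − (+4.950e-01/-3.492e-01) = 96.715385
iter 2: u=0.778092  f(a)=+1.126e-02  f'(a)=-3.335e-01  a ← 96.715385 − (+1.126e-02/-3.335e-01) = 96.749152
iter 3: u=0.777821  f(a)=+6.128e-06  f'(a)=-3.331e-01  a ← 96.749152 − (+6.128e-06/-3.331e-01) = 96.749171
iter 4: u=0.777821  f(a)=+1.819e-12  f'(a)=-3.331e-01  a ← 96.749171 − (+1.819e-12/-3.331e-01) = 96.749171
converged: |Δa| < 1e-12 after 4 iterations
sag = a·(cosh(S/(2a)) − 1) = 96.749171·(cosh(0.777821) − 1) = 30.772493
T_max/T_min = cosh(S/(2a)) = 1.318065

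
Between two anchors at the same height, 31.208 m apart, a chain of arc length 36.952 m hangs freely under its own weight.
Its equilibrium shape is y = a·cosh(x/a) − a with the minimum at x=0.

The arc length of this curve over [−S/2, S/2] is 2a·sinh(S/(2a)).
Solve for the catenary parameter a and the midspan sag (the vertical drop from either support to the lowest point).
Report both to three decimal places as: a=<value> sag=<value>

a=15.242 sag=8.710

seed: a₀ = √(S³/(24(L−S))) = √(31.208³/(24·5.744)) = 14.848619
iter 1: u=1.050872  f(a)=+3.256e-01  f'(a)=-8.626e-01  a ← 14.848619 − (+3.256e-01/-8.626e-01) = 15.226141
iter 2: u=1.024816  f(a)=+1.283e-02  f'(a)=-7.958e-01  a ← 15.226141 − (+1.283e-02/-7.958e-01) = 15.242266
iter 3: u=1.023732  f(a)=+2.174e-05  f'(a)=-7.931e-01  a ← 15.242266 − (+2.174e-05/-7.931e-01) = 15.242294
iter 4: u=1.023730  f(a)=+6.261e-11  f'(a)=-7.931e-01  a ← 15.242294 − (+6.261e-11/-7.931e-01) = 15.242294
iter 5: u=1.023730  f(a)=+7.105e-15  f'(a)=-7.931e-01  a ← 15.242294 − (+7.105e-15/-7.931e-01) = 15.242294
converged: |Δa| < 1e-12 after 5 iterations
sag = a·(cosh(S/(2a)) − 1) = 15.242294·(cosh(1.023730) − 1) = 8.709535
T_max/T_min = cosh(S/(2a)) = 1.571406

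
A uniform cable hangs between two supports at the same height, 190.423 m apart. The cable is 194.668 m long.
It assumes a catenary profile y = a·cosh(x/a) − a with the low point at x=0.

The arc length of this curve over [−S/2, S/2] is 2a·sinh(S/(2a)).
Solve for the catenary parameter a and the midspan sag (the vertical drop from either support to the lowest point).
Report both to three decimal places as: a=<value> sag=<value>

a=261.202 sag=17.546

seed: a₀ = √(S³/(24(L−S))) = √(190.423³/(24·4.245)) = 260.336245
iter 1: u=0.365725  f(a)=+2.848e-02  f'(a)=-3.305e-02  a ← 260.336245 − (+2.848e-02/-3.305e-02) = 261.197972
iter 2: u=0.364519  f(a)=+1.420e-04  f'(a)=-3.272e-02  a ← 261.197972 − (+1.420e-04/-3.272e-02) = 261.202313
iter 3: u=0.364512  f(a)=+3.571e-09  f'(a)=-3.272e-02  a ← 261.202313 − (+3.571e-09/-3.272e-02) = 261.202313
iter 4: u=0.364512  f(a)=+0.000e+00  f'(a)=-3.272e-02  a ← 261.202313 − (+0.000e+00/-3.272e-02) = 261.202313
converged: |Δa| < 1e-12 after 4 iterations
sag = a·(cosh(S/(2a)) − 1) = 261.202313·(cosh(0.364512) − 1) = 17.545881
T_max/T_min = cosh(S/(2a)) = 1.067174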